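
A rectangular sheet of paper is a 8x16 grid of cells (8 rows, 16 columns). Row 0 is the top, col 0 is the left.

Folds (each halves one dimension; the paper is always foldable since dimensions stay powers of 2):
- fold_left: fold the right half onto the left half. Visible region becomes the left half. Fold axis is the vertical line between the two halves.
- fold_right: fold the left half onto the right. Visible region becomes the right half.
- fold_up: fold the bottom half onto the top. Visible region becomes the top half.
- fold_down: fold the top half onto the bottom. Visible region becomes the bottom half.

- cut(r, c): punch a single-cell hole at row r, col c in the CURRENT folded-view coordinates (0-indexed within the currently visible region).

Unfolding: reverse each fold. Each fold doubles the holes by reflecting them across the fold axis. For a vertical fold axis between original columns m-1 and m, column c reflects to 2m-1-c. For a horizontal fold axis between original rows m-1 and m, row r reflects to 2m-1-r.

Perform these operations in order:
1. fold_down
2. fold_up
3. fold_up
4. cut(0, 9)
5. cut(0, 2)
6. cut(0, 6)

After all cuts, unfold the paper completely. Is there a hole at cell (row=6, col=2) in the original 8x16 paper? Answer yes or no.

Answer: yes

Derivation:
Op 1 fold_down: fold axis h@4; visible region now rows[4,8) x cols[0,16) = 4x16
Op 2 fold_up: fold axis h@6; visible region now rows[4,6) x cols[0,16) = 2x16
Op 3 fold_up: fold axis h@5; visible region now rows[4,5) x cols[0,16) = 1x16
Op 4 cut(0, 9): punch at orig (4,9); cuts so far [(4, 9)]; region rows[4,5) x cols[0,16) = 1x16
Op 5 cut(0, 2): punch at orig (4,2); cuts so far [(4, 2), (4, 9)]; region rows[4,5) x cols[0,16) = 1x16
Op 6 cut(0, 6): punch at orig (4,6); cuts so far [(4, 2), (4, 6), (4, 9)]; region rows[4,5) x cols[0,16) = 1x16
Unfold 1 (reflect across h@5): 6 holes -> [(4, 2), (4, 6), (4, 9), (5, 2), (5, 6), (5, 9)]
Unfold 2 (reflect across h@6): 12 holes -> [(4, 2), (4, 6), (4, 9), (5, 2), (5, 6), (5, 9), (6, 2), (6, 6), (6, 9), (7, 2), (7, 6), (7, 9)]
Unfold 3 (reflect across h@4): 24 holes -> [(0, 2), (0, 6), (0, 9), (1, 2), (1, 6), (1, 9), (2, 2), (2, 6), (2, 9), (3, 2), (3, 6), (3, 9), (4, 2), (4, 6), (4, 9), (5, 2), (5, 6), (5, 9), (6, 2), (6, 6), (6, 9), (7, 2), (7, 6), (7, 9)]
Holes: [(0, 2), (0, 6), (0, 9), (1, 2), (1, 6), (1, 9), (2, 2), (2, 6), (2, 9), (3, 2), (3, 6), (3, 9), (4, 2), (4, 6), (4, 9), (5, 2), (5, 6), (5, 9), (6, 2), (6, 6), (6, 9), (7, 2), (7, 6), (7, 9)]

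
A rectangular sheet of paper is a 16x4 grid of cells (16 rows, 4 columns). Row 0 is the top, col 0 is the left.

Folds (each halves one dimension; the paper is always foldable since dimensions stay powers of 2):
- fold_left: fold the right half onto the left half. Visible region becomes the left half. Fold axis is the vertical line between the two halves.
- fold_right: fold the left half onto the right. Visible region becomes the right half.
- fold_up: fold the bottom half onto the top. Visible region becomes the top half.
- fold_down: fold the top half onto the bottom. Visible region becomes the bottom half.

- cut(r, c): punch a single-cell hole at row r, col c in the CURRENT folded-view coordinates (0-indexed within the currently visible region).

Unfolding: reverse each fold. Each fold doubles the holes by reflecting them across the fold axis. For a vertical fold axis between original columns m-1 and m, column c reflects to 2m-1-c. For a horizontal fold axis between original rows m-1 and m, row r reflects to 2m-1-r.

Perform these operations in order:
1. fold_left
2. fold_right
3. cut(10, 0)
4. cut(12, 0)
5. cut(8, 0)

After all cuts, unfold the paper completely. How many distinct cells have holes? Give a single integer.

Op 1 fold_left: fold axis v@2; visible region now rows[0,16) x cols[0,2) = 16x2
Op 2 fold_right: fold axis v@1; visible region now rows[0,16) x cols[1,2) = 16x1
Op 3 cut(10, 0): punch at orig (10,1); cuts so far [(10, 1)]; region rows[0,16) x cols[1,2) = 16x1
Op 4 cut(12, 0): punch at orig (12,1); cuts so far [(10, 1), (12, 1)]; region rows[0,16) x cols[1,2) = 16x1
Op 5 cut(8, 0): punch at orig (8,1); cuts so far [(8, 1), (10, 1), (12, 1)]; region rows[0,16) x cols[1,2) = 16x1
Unfold 1 (reflect across v@1): 6 holes -> [(8, 0), (8, 1), (10, 0), (10, 1), (12, 0), (12, 1)]
Unfold 2 (reflect across v@2): 12 holes -> [(8, 0), (8, 1), (8, 2), (8, 3), (10, 0), (10, 1), (10, 2), (10, 3), (12, 0), (12, 1), (12, 2), (12, 3)]

Answer: 12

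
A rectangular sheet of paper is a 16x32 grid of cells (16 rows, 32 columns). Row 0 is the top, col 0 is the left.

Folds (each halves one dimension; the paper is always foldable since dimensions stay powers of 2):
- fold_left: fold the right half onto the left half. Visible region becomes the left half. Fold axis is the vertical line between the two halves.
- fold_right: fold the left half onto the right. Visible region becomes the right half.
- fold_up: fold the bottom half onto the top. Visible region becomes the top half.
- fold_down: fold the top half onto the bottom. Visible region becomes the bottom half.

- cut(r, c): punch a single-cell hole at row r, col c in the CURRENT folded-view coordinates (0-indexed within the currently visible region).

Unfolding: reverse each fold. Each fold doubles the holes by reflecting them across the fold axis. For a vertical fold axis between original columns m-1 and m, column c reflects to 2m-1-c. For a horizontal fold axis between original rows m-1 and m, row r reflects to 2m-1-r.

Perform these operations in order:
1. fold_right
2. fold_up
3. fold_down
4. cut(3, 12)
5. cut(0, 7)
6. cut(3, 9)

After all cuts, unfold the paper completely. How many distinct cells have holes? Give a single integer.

Answer: 24

Derivation:
Op 1 fold_right: fold axis v@16; visible region now rows[0,16) x cols[16,32) = 16x16
Op 2 fold_up: fold axis h@8; visible region now rows[0,8) x cols[16,32) = 8x16
Op 3 fold_down: fold axis h@4; visible region now rows[4,8) x cols[16,32) = 4x16
Op 4 cut(3, 12): punch at orig (7,28); cuts so far [(7, 28)]; region rows[4,8) x cols[16,32) = 4x16
Op 5 cut(0, 7): punch at orig (4,23); cuts so far [(4, 23), (7, 28)]; region rows[4,8) x cols[16,32) = 4x16
Op 6 cut(3, 9): punch at orig (7,25); cuts so far [(4, 23), (7, 25), (7, 28)]; region rows[4,8) x cols[16,32) = 4x16
Unfold 1 (reflect across h@4): 6 holes -> [(0, 25), (0, 28), (3, 23), (4, 23), (7, 25), (7, 28)]
Unfold 2 (reflect across h@8): 12 holes -> [(0, 25), (0, 28), (3, 23), (4, 23), (7, 25), (7, 28), (8, 25), (8, 28), (11, 23), (12, 23), (15, 25), (15, 28)]
Unfold 3 (reflect across v@16): 24 holes -> [(0, 3), (0, 6), (0, 25), (0, 28), (3, 8), (3, 23), (4, 8), (4, 23), (7, 3), (7, 6), (7, 25), (7, 28), (8, 3), (8, 6), (8, 25), (8, 28), (11, 8), (11, 23), (12, 8), (12, 23), (15, 3), (15, 6), (15, 25), (15, 28)]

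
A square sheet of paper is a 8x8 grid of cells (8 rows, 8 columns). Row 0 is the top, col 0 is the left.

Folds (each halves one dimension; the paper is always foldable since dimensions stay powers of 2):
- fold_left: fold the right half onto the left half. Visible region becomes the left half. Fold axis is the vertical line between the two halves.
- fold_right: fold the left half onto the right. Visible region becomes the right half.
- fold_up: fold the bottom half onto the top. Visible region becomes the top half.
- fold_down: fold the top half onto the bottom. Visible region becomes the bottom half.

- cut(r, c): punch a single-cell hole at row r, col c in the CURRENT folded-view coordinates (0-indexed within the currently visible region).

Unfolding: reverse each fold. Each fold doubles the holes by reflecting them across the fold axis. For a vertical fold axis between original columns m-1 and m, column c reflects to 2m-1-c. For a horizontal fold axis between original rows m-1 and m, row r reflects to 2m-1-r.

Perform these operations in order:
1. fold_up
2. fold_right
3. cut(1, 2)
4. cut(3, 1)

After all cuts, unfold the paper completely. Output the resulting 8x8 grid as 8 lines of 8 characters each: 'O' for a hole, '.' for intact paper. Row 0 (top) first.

Answer: ........
.O....O.
........
..O..O..
..O..O..
........
.O....O.
........

Derivation:
Op 1 fold_up: fold axis h@4; visible region now rows[0,4) x cols[0,8) = 4x8
Op 2 fold_right: fold axis v@4; visible region now rows[0,4) x cols[4,8) = 4x4
Op 3 cut(1, 2): punch at orig (1,6); cuts so far [(1, 6)]; region rows[0,4) x cols[4,8) = 4x4
Op 4 cut(3, 1): punch at orig (3,5); cuts so far [(1, 6), (3, 5)]; region rows[0,4) x cols[4,8) = 4x4
Unfold 1 (reflect across v@4): 4 holes -> [(1, 1), (1, 6), (3, 2), (3, 5)]
Unfold 2 (reflect across h@4): 8 holes -> [(1, 1), (1, 6), (3, 2), (3, 5), (4, 2), (4, 5), (6, 1), (6, 6)]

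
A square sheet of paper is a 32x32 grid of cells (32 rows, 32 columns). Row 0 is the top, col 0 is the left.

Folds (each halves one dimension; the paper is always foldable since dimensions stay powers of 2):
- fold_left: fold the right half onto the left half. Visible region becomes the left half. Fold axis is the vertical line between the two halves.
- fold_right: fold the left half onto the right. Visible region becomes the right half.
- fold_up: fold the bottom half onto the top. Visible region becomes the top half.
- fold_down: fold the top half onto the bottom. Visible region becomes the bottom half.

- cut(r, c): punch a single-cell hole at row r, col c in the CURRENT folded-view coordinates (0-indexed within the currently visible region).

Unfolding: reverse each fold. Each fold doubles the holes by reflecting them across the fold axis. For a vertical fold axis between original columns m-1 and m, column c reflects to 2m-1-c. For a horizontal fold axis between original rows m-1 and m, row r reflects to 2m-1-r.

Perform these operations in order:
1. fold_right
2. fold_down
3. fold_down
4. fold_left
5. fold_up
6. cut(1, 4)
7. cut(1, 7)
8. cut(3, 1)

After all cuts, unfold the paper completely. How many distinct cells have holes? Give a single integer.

Answer: 96

Derivation:
Op 1 fold_right: fold axis v@16; visible region now rows[0,32) x cols[16,32) = 32x16
Op 2 fold_down: fold axis h@16; visible region now rows[16,32) x cols[16,32) = 16x16
Op 3 fold_down: fold axis h@24; visible region now rows[24,32) x cols[16,32) = 8x16
Op 4 fold_left: fold axis v@24; visible region now rows[24,32) x cols[16,24) = 8x8
Op 5 fold_up: fold axis h@28; visible region now rows[24,28) x cols[16,24) = 4x8
Op 6 cut(1, 4): punch at orig (25,20); cuts so far [(25, 20)]; region rows[24,28) x cols[16,24) = 4x8
Op 7 cut(1, 7): punch at orig (25,23); cuts so far [(25, 20), (25, 23)]; region rows[24,28) x cols[16,24) = 4x8
Op 8 cut(3, 1): punch at orig (27,17); cuts so far [(25, 20), (25, 23), (27, 17)]; region rows[24,28) x cols[16,24) = 4x8
Unfold 1 (reflect across h@28): 6 holes -> [(25, 20), (25, 23), (27, 17), (28, 17), (30, 20), (30, 23)]
Unfold 2 (reflect across v@24): 12 holes -> [(25, 20), (25, 23), (25, 24), (25, 27), (27, 17), (27, 30), (28, 17), (28, 30), (30, 20), (30, 23), (30, 24), (30, 27)]
Unfold 3 (reflect across h@24): 24 holes -> [(17, 20), (17, 23), (17, 24), (17, 27), (19, 17), (19, 30), (20, 17), (20, 30), (22, 20), (22, 23), (22, 24), (22, 27), (25, 20), (25, 23), (25, 24), (25, 27), (27, 17), (27, 30), (28, 17), (28, 30), (30, 20), (30, 23), (30, 24), (30, 27)]
Unfold 4 (reflect across h@16): 48 holes -> [(1, 20), (1, 23), (1, 24), (1, 27), (3, 17), (3, 30), (4, 17), (4, 30), (6, 20), (6, 23), (6, 24), (6, 27), (9, 20), (9, 23), (9, 24), (9, 27), (11, 17), (11, 30), (12, 17), (12, 30), (14, 20), (14, 23), (14, 24), (14, 27), (17, 20), (17, 23), (17, 24), (17, 27), (19, 17), (19, 30), (20, 17), (20, 30), (22, 20), (22, 23), (22, 24), (22, 27), (25, 20), (25, 23), (25, 24), (25, 27), (27, 17), (27, 30), (28, 17), (28, 30), (30, 20), (30, 23), (30, 24), (30, 27)]
Unfold 5 (reflect across v@16): 96 holes -> [(1, 4), (1, 7), (1, 8), (1, 11), (1, 20), (1, 23), (1, 24), (1, 27), (3, 1), (3, 14), (3, 17), (3, 30), (4, 1), (4, 14), (4, 17), (4, 30), (6, 4), (6, 7), (6, 8), (6, 11), (6, 20), (6, 23), (6, 24), (6, 27), (9, 4), (9, 7), (9, 8), (9, 11), (9, 20), (9, 23), (9, 24), (9, 27), (11, 1), (11, 14), (11, 17), (11, 30), (12, 1), (12, 14), (12, 17), (12, 30), (14, 4), (14, 7), (14, 8), (14, 11), (14, 20), (14, 23), (14, 24), (14, 27), (17, 4), (17, 7), (17, 8), (17, 11), (17, 20), (17, 23), (17, 24), (17, 27), (19, 1), (19, 14), (19, 17), (19, 30), (20, 1), (20, 14), (20, 17), (20, 30), (22, 4), (22, 7), (22, 8), (22, 11), (22, 20), (22, 23), (22, 24), (22, 27), (25, 4), (25, 7), (25, 8), (25, 11), (25, 20), (25, 23), (25, 24), (25, 27), (27, 1), (27, 14), (27, 17), (27, 30), (28, 1), (28, 14), (28, 17), (28, 30), (30, 4), (30, 7), (30, 8), (30, 11), (30, 20), (30, 23), (30, 24), (30, 27)]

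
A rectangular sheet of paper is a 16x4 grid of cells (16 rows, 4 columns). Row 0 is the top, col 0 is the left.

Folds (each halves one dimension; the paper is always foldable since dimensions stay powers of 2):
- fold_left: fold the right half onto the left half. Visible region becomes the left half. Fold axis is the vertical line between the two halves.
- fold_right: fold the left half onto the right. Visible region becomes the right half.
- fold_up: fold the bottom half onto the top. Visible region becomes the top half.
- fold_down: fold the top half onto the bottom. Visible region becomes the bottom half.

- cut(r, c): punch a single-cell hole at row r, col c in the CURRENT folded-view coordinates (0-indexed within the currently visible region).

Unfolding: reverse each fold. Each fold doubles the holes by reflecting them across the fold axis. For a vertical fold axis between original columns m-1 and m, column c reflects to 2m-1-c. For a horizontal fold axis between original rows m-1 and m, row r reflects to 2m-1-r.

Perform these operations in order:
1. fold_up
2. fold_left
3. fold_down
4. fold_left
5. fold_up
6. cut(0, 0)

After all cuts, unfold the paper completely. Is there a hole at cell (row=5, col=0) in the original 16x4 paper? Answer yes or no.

Op 1 fold_up: fold axis h@8; visible region now rows[0,8) x cols[0,4) = 8x4
Op 2 fold_left: fold axis v@2; visible region now rows[0,8) x cols[0,2) = 8x2
Op 3 fold_down: fold axis h@4; visible region now rows[4,8) x cols[0,2) = 4x2
Op 4 fold_left: fold axis v@1; visible region now rows[4,8) x cols[0,1) = 4x1
Op 5 fold_up: fold axis h@6; visible region now rows[4,6) x cols[0,1) = 2x1
Op 6 cut(0, 0): punch at orig (4,0); cuts so far [(4, 0)]; region rows[4,6) x cols[0,1) = 2x1
Unfold 1 (reflect across h@6): 2 holes -> [(4, 0), (7, 0)]
Unfold 2 (reflect across v@1): 4 holes -> [(4, 0), (4, 1), (7, 0), (7, 1)]
Unfold 3 (reflect across h@4): 8 holes -> [(0, 0), (0, 1), (3, 0), (3, 1), (4, 0), (4, 1), (7, 0), (7, 1)]
Unfold 4 (reflect across v@2): 16 holes -> [(0, 0), (0, 1), (0, 2), (0, 3), (3, 0), (3, 1), (3, 2), (3, 3), (4, 0), (4, 1), (4, 2), (4, 3), (7, 0), (7, 1), (7, 2), (7, 3)]
Unfold 5 (reflect across h@8): 32 holes -> [(0, 0), (0, 1), (0, 2), (0, 3), (3, 0), (3, 1), (3, 2), (3, 3), (4, 0), (4, 1), (4, 2), (4, 3), (7, 0), (7, 1), (7, 2), (7, 3), (8, 0), (8, 1), (8, 2), (8, 3), (11, 0), (11, 1), (11, 2), (11, 3), (12, 0), (12, 1), (12, 2), (12, 3), (15, 0), (15, 1), (15, 2), (15, 3)]
Holes: [(0, 0), (0, 1), (0, 2), (0, 3), (3, 0), (3, 1), (3, 2), (3, 3), (4, 0), (4, 1), (4, 2), (4, 3), (7, 0), (7, 1), (7, 2), (7, 3), (8, 0), (8, 1), (8, 2), (8, 3), (11, 0), (11, 1), (11, 2), (11, 3), (12, 0), (12, 1), (12, 2), (12, 3), (15, 0), (15, 1), (15, 2), (15, 3)]

Answer: no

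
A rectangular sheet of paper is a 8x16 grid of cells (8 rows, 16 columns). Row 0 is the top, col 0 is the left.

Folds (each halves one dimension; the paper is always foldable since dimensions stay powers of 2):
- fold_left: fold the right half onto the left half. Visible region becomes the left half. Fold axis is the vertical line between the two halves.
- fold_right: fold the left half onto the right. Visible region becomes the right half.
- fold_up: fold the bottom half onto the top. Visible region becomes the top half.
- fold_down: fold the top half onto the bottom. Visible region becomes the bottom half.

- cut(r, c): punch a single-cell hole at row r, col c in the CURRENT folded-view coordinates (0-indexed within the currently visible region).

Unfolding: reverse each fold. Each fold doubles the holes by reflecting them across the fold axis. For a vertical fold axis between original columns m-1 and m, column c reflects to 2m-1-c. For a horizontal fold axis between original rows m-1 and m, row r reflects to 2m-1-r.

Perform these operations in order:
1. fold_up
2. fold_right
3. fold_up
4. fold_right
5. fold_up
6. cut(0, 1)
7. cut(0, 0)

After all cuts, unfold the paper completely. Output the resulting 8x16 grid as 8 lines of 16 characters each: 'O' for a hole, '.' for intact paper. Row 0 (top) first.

Answer: ..OOOO....OOOO..
..OOOO....OOOO..
..OOOO....OOOO..
..OOOO....OOOO..
..OOOO....OOOO..
..OOOO....OOOO..
..OOOO....OOOO..
..OOOO....OOOO..

Derivation:
Op 1 fold_up: fold axis h@4; visible region now rows[0,4) x cols[0,16) = 4x16
Op 2 fold_right: fold axis v@8; visible region now rows[0,4) x cols[8,16) = 4x8
Op 3 fold_up: fold axis h@2; visible region now rows[0,2) x cols[8,16) = 2x8
Op 4 fold_right: fold axis v@12; visible region now rows[0,2) x cols[12,16) = 2x4
Op 5 fold_up: fold axis h@1; visible region now rows[0,1) x cols[12,16) = 1x4
Op 6 cut(0, 1): punch at orig (0,13); cuts so far [(0, 13)]; region rows[0,1) x cols[12,16) = 1x4
Op 7 cut(0, 0): punch at orig (0,12); cuts so far [(0, 12), (0, 13)]; region rows[0,1) x cols[12,16) = 1x4
Unfold 1 (reflect across h@1): 4 holes -> [(0, 12), (0, 13), (1, 12), (1, 13)]
Unfold 2 (reflect across v@12): 8 holes -> [(0, 10), (0, 11), (0, 12), (0, 13), (1, 10), (1, 11), (1, 12), (1, 13)]
Unfold 3 (reflect across h@2): 16 holes -> [(0, 10), (0, 11), (0, 12), (0, 13), (1, 10), (1, 11), (1, 12), (1, 13), (2, 10), (2, 11), (2, 12), (2, 13), (3, 10), (3, 11), (3, 12), (3, 13)]
Unfold 4 (reflect across v@8): 32 holes -> [(0, 2), (0, 3), (0, 4), (0, 5), (0, 10), (0, 11), (0, 12), (0, 13), (1, 2), (1, 3), (1, 4), (1, 5), (1, 10), (1, 11), (1, 12), (1, 13), (2, 2), (2, 3), (2, 4), (2, 5), (2, 10), (2, 11), (2, 12), (2, 13), (3, 2), (3, 3), (3, 4), (3, 5), (3, 10), (3, 11), (3, 12), (3, 13)]
Unfold 5 (reflect across h@4): 64 holes -> [(0, 2), (0, 3), (0, 4), (0, 5), (0, 10), (0, 11), (0, 12), (0, 13), (1, 2), (1, 3), (1, 4), (1, 5), (1, 10), (1, 11), (1, 12), (1, 13), (2, 2), (2, 3), (2, 4), (2, 5), (2, 10), (2, 11), (2, 12), (2, 13), (3, 2), (3, 3), (3, 4), (3, 5), (3, 10), (3, 11), (3, 12), (3, 13), (4, 2), (4, 3), (4, 4), (4, 5), (4, 10), (4, 11), (4, 12), (4, 13), (5, 2), (5, 3), (5, 4), (5, 5), (5, 10), (5, 11), (5, 12), (5, 13), (6, 2), (6, 3), (6, 4), (6, 5), (6, 10), (6, 11), (6, 12), (6, 13), (7, 2), (7, 3), (7, 4), (7, 5), (7, 10), (7, 11), (7, 12), (7, 13)]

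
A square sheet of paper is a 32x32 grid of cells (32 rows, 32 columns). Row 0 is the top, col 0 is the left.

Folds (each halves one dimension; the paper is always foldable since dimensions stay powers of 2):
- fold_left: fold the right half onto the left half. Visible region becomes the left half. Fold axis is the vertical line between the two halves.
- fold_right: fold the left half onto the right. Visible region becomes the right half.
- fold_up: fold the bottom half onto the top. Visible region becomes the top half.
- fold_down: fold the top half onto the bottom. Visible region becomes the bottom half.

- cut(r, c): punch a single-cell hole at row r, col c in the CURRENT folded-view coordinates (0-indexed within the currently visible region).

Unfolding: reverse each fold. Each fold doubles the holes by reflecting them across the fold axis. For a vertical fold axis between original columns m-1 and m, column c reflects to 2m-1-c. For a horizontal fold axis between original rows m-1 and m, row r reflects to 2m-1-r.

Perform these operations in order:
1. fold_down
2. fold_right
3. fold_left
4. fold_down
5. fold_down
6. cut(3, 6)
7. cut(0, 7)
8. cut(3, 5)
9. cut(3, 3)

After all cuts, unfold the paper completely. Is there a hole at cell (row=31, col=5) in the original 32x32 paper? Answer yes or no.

Answer: yes

Derivation:
Op 1 fold_down: fold axis h@16; visible region now rows[16,32) x cols[0,32) = 16x32
Op 2 fold_right: fold axis v@16; visible region now rows[16,32) x cols[16,32) = 16x16
Op 3 fold_left: fold axis v@24; visible region now rows[16,32) x cols[16,24) = 16x8
Op 4 fold_down: fold axis h@24; visible region now rows[24,32) x cols[16,24) = 8x8
Op 5 fold_down: fold axis h@28; visible region now rows[28,32) x cols[16,24) = 4x8
Op 6 cut(3, 6): punch at orig (31,22); cuts so far [(31, 22)]; region rows[28,32) x cols[16,24) = 4x8
Op 7 cut(0, 7): punch at orig (28,23); cuts so far [(28, 23), (31, 22)]; region rows[28,32) x cols[16,24) = 4x8
Op 8 cut(3, 5): punch at orig (31,21); cuts so far [(28, 23), (31, 21), (31, 22)]; region rows[28,32) x cols[16,24) = 4x8
Op 9 cut(3, 3): punch at orig (31,19); cuts so far [(28, 23), (31, 19), (31, 21), (31, 22)]; region rows[28,32) x cols[16,24) = 4x8
Unfold 1 (reflect across h@28): 8 holes -> [(24, 19), (24, 21), (24, 22), (27, 23), (28, 23), (31, 19), (31, 21), (31, 22)]
Unfold 2 (reflect across h@24): 16 holes -> [(16, 19), (16, 21), (16, 22), (19, 23), (20, 23), (23, 19), (23, 21), (23, 22), (24, 19), (24, 21), (24, 22), (27, 23), (28, 23), (31, 19), (31, 21), (31, 22)]
Unfold 3 (reflect across v@24): 32 holes -> [(16, 19), (16, 21), (16, 22), (16, 25), (16, 26), (16, 28), (19, 23), (19, 24), (20, 23), (20, 24), (23, 19), (23, 21), (23, 22), (23, 25), (23, 26), (23, 28), (24, 19), (24, 21), (24, 22), (24, 25), (24, 26), (24, 28), (27, 23), (27, 24), (28, 23), (28, 24), (31, 19), (31, 21), (31, 22), (31, 25), (31, 26), (31, 28)]
Unfold 4 (reflect across v@16): 64 holes -> [(16, 3), (16, 5), (16, 6), (16, 9), (16, 10), (16, 12), (16, 19), (16, 21), (16, 22), (16, 25), (16, 26), (16, 28), (19, 7), (19, 8), (19, 23), (19, 24), (20, 7), (20, 8), (20, 23), (20, 24), (23, 3), (23, 5), (23, 6), (23, 9), (23, 10), (23, 12), (23, 19), (23, 21), (23, 22), (23, 25), (23, 26), (23, 28), (24, 3), (24, 5), (24, 6), (24, 9), (24, 10), (24, 12), (24, 19), (24, 21), (24, 22), (24, 25), (24, 26), (24, 28), (27, 7), (27, 8), (27, 23), (27, 24), (28, 7), (28, 8), (28, 23), (28, 24), (31, 3), (31, 5), (31, 6), (31, 9), (31, 10), (31, 12), (31, 19), (31, 21), (31, 22), (31, 25), (31, 26), (31, 28)]
Unfold 5 (reflect across h@16): 128 holes -> [(0, 3), (0, 5), (0, 6), (0, 9), (0, 10), (0, 12), (0, 19), (0, 21), (0, 22), (0, 25), (0, 26), (0, 28), (3, 7), (3, 8), (3, 23), (3, 24), (4, 7), (4, 8), (4, 23), (4, 24), (7, 3), (7, 5), (7, 6), (7, 9), (7, 10), (7, 12), (7, 19), (7, 21), (7, 22), (7, 25), (7, 26), (7, 28), (8, 3), (8, 5), (8, 6), (8, 9), (8, 10), (8, 12), (8, 19), (8, 21), (8, 22), (8, 25), (8, 26), (8, 28), (11, 7), (11, 8), (11, 23), (11, 24), (12, 7), (12, 8), (12, 23), (12, 24), (15, 3), (15, 5), (15, 6), (15, 9), (15, 10), (15, 12), (15, 19), (15, 21), (15, 22), (15, 25), (15, 26), (15, 28), (16, 3), (16, 5), (16, 6), (16, 9), (16, 10), (16, 12), (16, 19), (16, 21), (16, 22), (16, 25), (16, 26), (16, 28), (19, 7), (19, 8), (19, 23), (19, 24), (20, 7), (20, 8), (20, 23), (20, 24), (23, 3), (23, 5), (23, 6), (23, 9), (23, 10), (23, 12), (23, 19), (23, 21), (23, 22), (23, 25), (23, 26), (23, 28), (24, 3), (24, 5), (24, 6), (24, 9), (24, 10), (24, 12), (24, 19), (24, 21), (24, 22), (24, 25), (24, 26), (24, 28), (27, 7), (27, 8), (27, 23), (27, 24), (28, 7), (28, 8), (28, 23), (28, 24), (31, 3), (31, 5), (31, 6), (31, 9), (31, 10), (31, 12), (31, 19), (31, 21), (31, 22), (31, 25), (31, 26), (31, 28)]
Holes: [(0, 3), (0, 5), (0, 6), (0, 9), (0, 10), (0, 12), (0, 19), (0, 21), (0, 22), (0, 25), (0, 26), (0, 28), (3, 7), (3, 8), (3, 23), (3, 24), (4, 7), (4, 8), (4, 23), (4, 24), (7, 3), (7, 5), (7, 6), (7, 9), (7, 10), (7, 12), (7, 19), (7, 21), (7, 22), (7, 25), (7, 26), (7, 28), (8, 3), (8, 5), (8, 6), (8, 9), (8, 10), (8, 12), (8, 19), (8, 21), (8, 22), (8, 25), (8, 26), (8, 28), (11, 7), (11, 8), (11, 23), (11, 24), (12, 7), (12, 8), (12, 23), (12, 24), (15, 3), (15, 5), (15, 6), (15, 9), (15, 10), (15, 12), (15, 19), (15, 21), (15, 22), (15, 25), (15, 26), (15, 28), (16, 3), (16, 5), (16, 6), (16, 9), (16, 10), (16, 12), (16, 19), (16, 21), (16, 22), (16, 25), (16, 26), (16, 28), (19, 7), (19, 8), (19, 23), (19, 24), (20, 7), (20, 8), (20, 23), (20, 24), (23, 3), (23, 5), (23, 6), (23, 9), (23, 10), (23, 12), (23, 19), (23, 21), (23, 22), (23, 25), (23, 26), (23, 28), (24, 3), (24, 5), (24, 6), (24, 9), (24, 10), (24, 12), (24, 19), (24, 21), (24, 22), (24, 25), (24, 26), (24, 28), (27, 7), (27, 8), (27, 23), (27, 24), (28, 7), (28, 8), (28, 23), (28, 24), (31, 3), (31, 5), (31, 6), (31, 9), (31, 10), (31, 12), (31, 19), (31, 21), (31, 22), (31, 25), (31, 26), (31, 28)]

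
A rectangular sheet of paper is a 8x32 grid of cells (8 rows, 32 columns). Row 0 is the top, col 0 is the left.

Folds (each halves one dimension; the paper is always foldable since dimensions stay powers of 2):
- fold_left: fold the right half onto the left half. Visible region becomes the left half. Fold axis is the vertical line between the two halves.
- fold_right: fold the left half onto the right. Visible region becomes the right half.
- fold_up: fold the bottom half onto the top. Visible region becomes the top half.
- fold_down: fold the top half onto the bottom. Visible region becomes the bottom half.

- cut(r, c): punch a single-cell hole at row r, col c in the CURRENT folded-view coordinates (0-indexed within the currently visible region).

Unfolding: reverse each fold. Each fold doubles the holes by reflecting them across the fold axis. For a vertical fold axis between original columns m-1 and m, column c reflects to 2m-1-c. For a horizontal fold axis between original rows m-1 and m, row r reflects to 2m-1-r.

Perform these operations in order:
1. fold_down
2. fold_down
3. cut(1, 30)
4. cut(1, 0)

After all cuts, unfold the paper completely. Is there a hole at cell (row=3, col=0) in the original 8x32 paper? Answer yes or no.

Op 1 fold_down: fold axis h@4; visible region now rows[4,8) x cols[0,32) = 4x32
Op 2 fold_down: fold axis h@6; visible region now rows[6,8) x cols[0,32) = 2x32
Op 3 cut(1, 30): punch at orig (7,30); cuts so far [(7, 30)]; region rows[6,8) x cols[0,32) = 2x32
Op 4 cut(1, 0): punch at orig (7,0); cuts so far [(7, 0), (7, 30)]; region rows[6,8) x cols[0,32) = 2x32
Unfold 1 (reflect across h@6): 4 holes -> [(4, 0), (4, 30), (7, 0), (7, 30)]
Unfold 2 (reflect across h@4): 8 holes -> [(0, 0), (0, 30), (3, 0), (3, 30), (4, 0), (4, 30), (7, 0), (7, 30)]
Holes: [(0, 0), (0, 30), (3, 0), (3, 30), (4, 0), (4, 30), (7, 0), (7, 30)]

Answer: yes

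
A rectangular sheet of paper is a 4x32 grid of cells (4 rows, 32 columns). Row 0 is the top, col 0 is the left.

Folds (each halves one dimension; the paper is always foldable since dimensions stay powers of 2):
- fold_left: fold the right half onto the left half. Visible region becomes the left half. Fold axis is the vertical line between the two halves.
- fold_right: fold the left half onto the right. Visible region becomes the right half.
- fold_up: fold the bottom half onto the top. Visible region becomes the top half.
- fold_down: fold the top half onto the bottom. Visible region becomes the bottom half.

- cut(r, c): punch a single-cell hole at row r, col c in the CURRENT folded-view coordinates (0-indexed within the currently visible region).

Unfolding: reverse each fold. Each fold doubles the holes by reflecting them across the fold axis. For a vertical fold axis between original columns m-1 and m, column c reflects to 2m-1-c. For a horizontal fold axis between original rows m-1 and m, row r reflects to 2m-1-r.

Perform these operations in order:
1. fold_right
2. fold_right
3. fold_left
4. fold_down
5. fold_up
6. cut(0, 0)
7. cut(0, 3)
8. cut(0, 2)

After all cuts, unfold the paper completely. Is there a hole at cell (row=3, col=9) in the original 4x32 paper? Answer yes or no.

Answer: no

Derivation:
Op 1 fold_right: fold axis v@16; visible region now rows[0,4) x cols[16,32) = 4x16
Op 2 fold_right: fold axis v@24; visible region now rows[0,4) x cols[24,32) = 4x8
Op 3 fold_left: fold axis v@28; visible region now rows[0,4) x cols[24,28) = 4x4
Op 4 fold_down: fold axis h@2; visible region now rows[2,4) x cols[24,28) = 2x4
Op 5 fold_up: fold axis h@3; visible region now rows[2,3) x cols[24,28) = 1x4
Op 6 cut(0, 0): punch at orig (2,24); cuts so far [(2, 24)]; region rows[2,3) x cols[24,28) = 1x4
Op 7 cut(0, 3): punch at orig (2,27); cuts so far [(2, 24), (2, 27)]; region rows[2,3) x cols[24,28) = 1x4
Op 8 cut(0, 2): punch at orig (2,26); cuts so far [(2, 24), (2, 26), (2, 27)]; region rows[2,3) x cols[24,28) = 1x4
Unfold 1 (reflect across h@3): 6 holes -> [(2, 24), (2, 26), (2, 27), (3, 24), (3, 26), (3, 27)]
Unfold 2 (reflect across h@2): 12 holes -> [(0, 24), (0, 26), (0, 27), (1, 24), (1, 26), (1, 27), (2, 24), (2, 26), (2, 27), (3, 24), (3, 26), (3, 27)]
Unfold 3 (reflect across v@28): 24 holes -> [(0, 24), (0, 26), (0, 27), (0, 28), (0, 29), (0, 31), (1, 24), (1, 26), (1, 27), (1, 28), (1, 29), (1, 31), (2, 24), (2, 26), (2, 27), (2, 28), (2, 29), (2, 31), (3, 24), (3, 26), (3, 27), (3, 28), (3, 29), (3, 31)]
Unfold 4 (reflect across v@24): 48 holes -> [(0, 16), (0, 18), (0, 19), (0, 20), (0, 21), (0, 23), (0, 24), (0, 26), (0, 27), (0, 28), (0, 29), (0, 31), (1, 16), (1, 18), (1, 19), (1, 20), (1, 21), (1, 23), (1, 24), (1, 26), (1, 27), (1, 28), (1, 29), (1, 31), (2, 16), (2, 18), (2, 19), (2, 20), (2, 21), (2, 23), (2, 24), (2, 26), (2, 27), (2, 28), (2, 29), (2, 31), (3, 16), (3, 18), (3, 19), (3, 20), (3, 21), (3, 23), (3, 24), (3, 26), (3, 27), (3, 28), (3, 29), (3, 31)]
Unfold 5 (reflect across v@16): 96 holes -> [(0, 0), (0, 2), (0, 3), (0, 4), (0, 5), (0, 7), (0, 8), (0, 10), (0, 11), (0, 12), (0, 13), (0, 15), (0, 16), (0, 18), (0, 19), (0, 20), (0, 21), (0, 23), (0, 24), (0, 26), (0, 27), (0, 28), (0, 29), (0, 31), (1, 0), (1, 2), (1, 3), (1, 4), (1, 5), (1, 7), (1, 8), (1, 10), (1, 11), (1, 12), (1, 13), (1, 15), (1, 16), (1, 18), (1, 19), (1, 20), (1, 21), (1, 23), (1, 24), (1, 26), (1, 27), (1, 28), (1, 29), (1, 31), (2, 0), (2, 2), (2, 3), (2, 4), (2, 5), (2, 7), (2, 8), (2, 10), (2, 11), (2, 12), (2, 13), (2, 15), (2, 16), (2, 18), (2, 19), (2, 20), (2, 21), (2, 23), (2, 24), (2, 26), (2, 27), (2, 28), (2, 29), (2, 31), (3, 0), (3, 2), (3, 3), (3, 4), (3, 5), (3, 7), (3, 8), (3, 10), (3, 11), (3, 12), (3, 13), (3, 15), (3, 16), (3, 18), (3, 19), (3, 20), (3, 21), (3, 23), (3, 24), (3, 26), (3, 27), (3, 28), (3, 29), (3, 31)]
Holes: [(0, 0), (0, 2), (0, 3), (0, 4), (0, 5), (0, 7), (0, 8), (0, 10), (0, 11), (0, 12), (0, 13), (0, 15), (0, 16), (0, 18), (0, 19), (0, 20), (0, 21), (0, 23), (0, 24), (0, 26), (0, 27), (0, 28), (0, 29), (0, 31), (1, 0), (1, 2), (1, 3), (1, 4), (1, 5), (1, 7), (1, 8), (1, 10), (1, 11), (1, 12), (1, 13), (1, 15), (1, 16), (1, 18), (1, 19), (1, 20), (1, 21), (1, 23), (1, 24), (1, 26), (1, 27), (1, 28), (1, 29), (1, 31), (2, 0), (2, 2), (2, 3), (2, 4), (2, 5), (2, 7), (2, 8), (2, 10), (2, 11), (2, 12), (2, 13), (2, 15), (2, 16), (2, 18), (2, 19), (2, 20), (2, 21), (2, 23), (2, 24), (2, 26), (2, 27), (2, 28), (2, 29), (2, 31), (3, 0), (3, 2), (3, 3), (3, 4), (3, 5), (3, 7), (3, 8), (3, 10), (3, 11), (3, 12), (3, 13), (3, 15), (3, 16), (3, 18), (3, 19), (3, 20), (3, 21), (3, 23), (3, 24), (3, 26), (3, 27), (3, 28), (3, 29), (3, 31)]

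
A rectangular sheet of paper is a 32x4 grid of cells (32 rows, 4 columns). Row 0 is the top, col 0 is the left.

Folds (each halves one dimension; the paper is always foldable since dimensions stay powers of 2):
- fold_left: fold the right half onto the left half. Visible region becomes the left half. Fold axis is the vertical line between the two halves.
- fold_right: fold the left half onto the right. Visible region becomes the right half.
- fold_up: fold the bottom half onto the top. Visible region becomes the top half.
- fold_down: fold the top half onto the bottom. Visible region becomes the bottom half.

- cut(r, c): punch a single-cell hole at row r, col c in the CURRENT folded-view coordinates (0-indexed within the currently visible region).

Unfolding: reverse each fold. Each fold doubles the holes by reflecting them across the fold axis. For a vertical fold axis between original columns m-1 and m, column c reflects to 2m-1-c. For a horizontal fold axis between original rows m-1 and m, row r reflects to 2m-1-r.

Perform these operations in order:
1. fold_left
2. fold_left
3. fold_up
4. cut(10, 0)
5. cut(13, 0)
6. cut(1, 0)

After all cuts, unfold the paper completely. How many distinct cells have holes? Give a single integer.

Op 1 fold_left: fold axis v@2; visible region now rows[0,32) x cols[0,2) = 32x2
Op 2 fold_left: fold axis v@1; visible region now rows[0,32) x cols[0,1) = 32x1
Op 3 fold_up: fold axis h@16; visible region now rows[0,16) x cols[0,1) = 16x1
Op 4 cut(10, 0): punch at orig (10,0); cuts so far [(10, 0)]; region rows[0,16) x cols[0,1) = 16x1
Op 5 cut(13, 0): punch at orig (13,0); cuts so far [(10, 0), (13, 0)]; region rows[0,16) x cols[0,1) = 16x1
Op 6 cut(1, 0): punch at orig (1,0); cuts so far [(1, 0), (10, 0), (13, 0)]; region rows[0,16) x cols[0,1) = 16x1
Unfold 1 (reflect across h@16): 6 holes -> [(1, 0), (10, 0), (13, 0), (18, 0), (21, 0), (30, 0)]
Unfold 2 (reflect across v@1): 12 holes -> [(1, 0), (1, 1), (10, 0), (10, 1), (13, 0), (13, 1), (18, 0), (18, 1), (21, 0), (21, 1), (30, 0), (30, 1)]
Unfold 3 (reflect across v@2): 24 holes -> [(1, 0), (1, 1), (1, 2), (1, 3), (10, 0), (10, 1), (10, 2), (10, 3), (13, 0), (13, 1), (13, 2), (13, 3), (18, 0), (18, 1), (18, 2), (18, 3), (21, 0), (21, 1), (21, 2), (21, 3), (30, 0), (30, 1), (30, 2), (30, 3)]

Answer: 24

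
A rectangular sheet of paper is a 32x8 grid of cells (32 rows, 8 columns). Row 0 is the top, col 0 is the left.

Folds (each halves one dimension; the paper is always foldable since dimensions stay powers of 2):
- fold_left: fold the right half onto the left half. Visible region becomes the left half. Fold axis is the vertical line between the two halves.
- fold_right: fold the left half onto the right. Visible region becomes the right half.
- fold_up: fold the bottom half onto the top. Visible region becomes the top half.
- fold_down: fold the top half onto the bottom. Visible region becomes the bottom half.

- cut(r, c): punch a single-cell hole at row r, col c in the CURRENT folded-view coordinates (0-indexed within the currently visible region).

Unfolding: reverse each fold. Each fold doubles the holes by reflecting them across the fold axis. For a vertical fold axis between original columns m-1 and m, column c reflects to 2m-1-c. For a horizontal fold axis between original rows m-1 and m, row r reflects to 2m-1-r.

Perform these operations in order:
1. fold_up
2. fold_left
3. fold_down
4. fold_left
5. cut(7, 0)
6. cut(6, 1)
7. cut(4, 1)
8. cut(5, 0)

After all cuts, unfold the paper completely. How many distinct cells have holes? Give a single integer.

Answer: 64

Derivation:
Op 1 fold_up: fold axis h@16; visible region now rows[0,16) x cols[0,8) = 16x8
Op 2 fold_left: fold axis v@4; visible region now rows[0,16) x cols[0,4) = 16x4
Op 3 fold_down: fold axis h@8; visible region now rows[8,16) x cols[0,4) = 8x4
Op 4 fold_left: fold axis v@2; visible region now rows[8,16) x cols[0,2) = 8x2
Op 5 cut(7, 0): punch at orig (15,0); cuts so far [(15, 0)]; region rows[8,16) x cols[0,2) = 8x2
Op 6 cut(6, 1): punch at orig (14,1); cuts so far [(14, 1), (15, 0)]; region rows[8,16) x cols[0,2) = 8x2
Op 7 cut(4, 1): punch at orig (12,1); cuts so far [(12, 1), (14, 1), (15, 0)]; region rows[8,16) x cols[0,2) = 8x2
Op 8 cut(5, 0): punch at orig (13,0); cuts so far [(12, 1), (13, 0), (14, 1), (15, 0)]; region rows[8,16) x cols[0,2) = 8x2
Unfold 1 (reflect across v@2): 8 holes -> [(12, 1), (12, 2), (13, 0), (13, 3), (14, 1), (14, 2), (15, 0), (15, 3)]
Unfold 2 (reflect across h@8): 16 holes -> [(0, 0), (0, 3), (1, 1), (1, 2), (2, 0), (2, 3), (3, 1), (3, 2), (12, 1), (12, 2), (13, 0), (13, 3), (14, 1), (14, 2), (15, 0), (15, 3)]
Unfold 3 (reflect across v@4): 32 holes -> [(0, 0), (0, 3), (0, 4), (0, 7), (1, 1), (1, 2), (1, 5), (1, 6), (2, 0), (2, 3), (2, 4), (2, 7), (3, 1), (3, 2), (3, 5), (3, 6), (12, 1), (12, 2), (12, 5), (12, 6), (13, 0), (13, 3), (13, 4), (13, 7), (14, 1), (14, 2), (14, 5), (14, 6), (15, 0), (15, 3), (15, 4), (15, 7)]
Unfold 4 (reflect across h@16): 64 holes -> [(0, 0), (0, 3), (0, 4), (0, 7), (1, 1), (1, 2), (1, 5), (1, 6), (2, 0), (2, 3), (2, 4), (2, 7), (3, 1), (3, 2), (3, 5), (3, 6), (12, 1), (12, 2), (12, 5), (12, 6), (13, 0), (13, 3), (13, 4), (13, 7), (14, 1), (14, 2), (14, 5), (14, 6), (15, 0), (15, 3), (15, 4), (15, 7), (16, 0), (16, 3), (16, 4), (16, 7), (17, 1), (17, 2), (17, 5), (17, 6), (18, 0), (18, 3), (18, 4), (18, 7), (19, 1), (19, 2), (19, 5), (19, 6), (28, 1), (28, 2), (28, 5), (28, 6), (29, 0), (29, 3), (29, 4), (29, 7), (30, 1), (30, 2), (30, 5), (30, 6), (31, 0), (31, 3), (31, 4), (31, 7)]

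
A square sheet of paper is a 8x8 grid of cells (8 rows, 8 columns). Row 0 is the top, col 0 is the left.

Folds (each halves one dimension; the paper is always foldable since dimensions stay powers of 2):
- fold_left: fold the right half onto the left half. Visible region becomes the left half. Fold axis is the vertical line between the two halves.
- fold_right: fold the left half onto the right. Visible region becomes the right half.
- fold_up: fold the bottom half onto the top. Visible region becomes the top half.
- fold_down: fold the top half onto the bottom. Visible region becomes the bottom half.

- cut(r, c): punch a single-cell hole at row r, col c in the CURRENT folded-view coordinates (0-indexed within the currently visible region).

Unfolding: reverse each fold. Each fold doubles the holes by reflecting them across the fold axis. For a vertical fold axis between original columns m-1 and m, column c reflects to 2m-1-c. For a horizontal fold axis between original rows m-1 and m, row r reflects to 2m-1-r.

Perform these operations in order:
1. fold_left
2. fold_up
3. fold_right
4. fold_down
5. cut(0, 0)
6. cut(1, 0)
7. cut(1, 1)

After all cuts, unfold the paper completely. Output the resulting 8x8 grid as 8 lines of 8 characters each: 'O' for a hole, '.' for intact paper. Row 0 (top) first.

Answer: OOOOOOOO
.OO..OO.
.OO..OO.
OOOOOOOO
OOOOOOOO
.OO..OO.
.OO..OO.
OOOOOOOO

Derivation:
Op 1 fold_left: fold axis v@4; visible region now rows[0,8) x cols[0,4) = 8x4
Op 2 fold_up: fold axis h@4; visible region now rows[0,4) x cols[0,4) = 4x4
Op 3 fold_right: fold axis v@2; visible region now rows[0,4) x cols[2,4) = 4x2
Op 4 fold_down: fold axis h@2; visible region now rows[2,4) x cols[2,4) = 2x2
Op 5 cut(0, 0): punch at orig (2,2); cuts so far [(2, 2)]; region rows[2,4) x cols[2,4) = 2x2
Op 6 cut(1, 0): punch at orig (3,2); cuts so far [(2, 2), (3, 2)]; region rows[2,4) x cols[2,4) = 2x2
Op 7 cut(1, 1): punch at orig (3,3); cuts so far [(2, 2), (3, 2), (3, 3)]; region rows[2,4) x cols[2,4) = 2x2
Unfold 1 (reflect across h@2): 6 holes -> [(0, 2), (0, 3), (1, 2), (2, 2), (3, 2), (3, 3)]
Unfold 2 (reflect across v@2): 12 holes -> [(0, 0), (0, 1), (0, 2), (0, 3), (1, 1), (1, 2), (2, 1), (2, 2), (3, 0), (3, 1), (3, 2), (3, 3)]
Unfold 3 (reflect across h@4): 24 holes -> [(0, 0), (0, 1), (0, 2), (0, 3), (1, 1), (1, 2), (2, 1), (2, 2), (3, 0), (3, 1), (3, 2), (3, 3), (4, 0), (4, 1), (4, 2), (4, 3), (5, 1), (5, 2), (6, 1), (6, 2), (7, 0), (7, 1), (7, 2), (7, 3)]
Unfold 4 (reflect across v@4): 48 holes -> [(0, 0), (0, 1), (0, 2), (0, 3), (0, 4), (0, 5), (0, 6), (0, 7), (1, 1), (1, 2), (1, 5), (1, 6), (2, 1), (2, 2), (2, 5), (2, 6), (3, 0), (3, 1), (3, 2), (3, 3), (3, 4), (3, 5), (3, 6), (3, 7), (4, 0), (4, 1), (4, 2), (4, 3), (4, 4), (4, 5), (4, 6), (4, 7), (5, 1), (5, 2), (5, 5), (5, 6), (6, 1), (6, 2), (6, 5), (6, 6), (7, 0), (7, 1), (7, 2), (7, 3), (7, 4), (7, 5), (7, 6), (7, 7)]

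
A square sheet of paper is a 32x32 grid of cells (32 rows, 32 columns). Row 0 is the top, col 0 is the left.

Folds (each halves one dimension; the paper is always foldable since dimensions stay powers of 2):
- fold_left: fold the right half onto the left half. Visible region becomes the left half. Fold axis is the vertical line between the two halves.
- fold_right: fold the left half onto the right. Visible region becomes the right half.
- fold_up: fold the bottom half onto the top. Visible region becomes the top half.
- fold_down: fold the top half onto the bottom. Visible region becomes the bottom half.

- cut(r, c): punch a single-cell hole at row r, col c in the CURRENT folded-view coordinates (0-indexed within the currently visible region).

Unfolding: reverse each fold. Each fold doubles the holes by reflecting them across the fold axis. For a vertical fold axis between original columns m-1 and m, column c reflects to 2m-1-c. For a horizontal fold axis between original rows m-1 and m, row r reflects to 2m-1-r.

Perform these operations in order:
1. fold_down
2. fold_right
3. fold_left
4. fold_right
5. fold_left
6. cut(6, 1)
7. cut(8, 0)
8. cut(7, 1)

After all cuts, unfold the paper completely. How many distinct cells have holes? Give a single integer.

Op 1 fold_down: fold axis h@16; visible region now rows[16,32) x cols[0,32) = 16x32
Op 2 fold_right: fold axis v@16; visible region now rows[16,32) x cols[16,32) = 16x16
Op 3 fold_left: fold axis v@24; visible region now rows[16,32) x cols[16,24) = 16x8
Op 4 fold_right: fold axis v@20; visible region now rows[16,32) x cols[20,24) = 16x4
Op 5 fold_left: fold axis v@22; visible region now rows[16,32) x cols[20,22) = 16x2
Op 6 cut(6, 1): punch at orig (22,21); cuts so far [(22, 21)]; region rows[16,32) x cols[20,22) = 16x2
Op 7 cut(8, 0): punch at orig (24,20); cuts so far [(22, 21), (24, 20)]; region rows[16,32) x cols[20,22) = 16x2
Op 8 cut(7, 1): punch at orig (23,21); cuts so far [(22, 21), (23, 21), (24, 20)]; region rows[16,32) x cols[20,22) = 16x2
Unfold 1 (reflect across v@22): 6 holes -> [(22, 21), (22, 22), (23, 21), (23, 22), (24, 20), (24, 23)]
Unfold 2 (reflect across v@20): 12 holes -> [(22, 17), (22, 18), (22, 21), (22, 22), (23, 17), (23, 18), (23, 21), (23, 22), (24, 16), (24, 19), (24, 20), (24, 23)]
Unfold 3 (reflect across v@24): 24 holes -> [(22, 17), (22, 18), (22, 21), (22, 22), (22, 25), (22, 26), (22, 29), (22, 30), (23, 17), (23, 18), (23, 21), (23, 22), (23, 25), (23, 26), (23, 29), (23, 30), (24, 16), (24, 19), (24, 20), (24, 23), (24, 24), (24, 27), (24, 28), (24, 31)]
Unfold 4 (reflect across v@16): 48 holes -> [(22, 1), (22, 2), (22, 5), (22, 6), (22, 9), (22, 10), (22, 13), (22, 14), (22, 17), (22, 18), (22, 21), (22, 22), (22, 25), (22, 26), (22, 29), (22, 30), (23, 1), (23, 2), (23, 5), (23, 6), (23, 9), (23, 10), (23, 13), (23, 14), (23, 17), (23, 18), (23, 21), (23, 22), (23, 25), (23, 26), (23, 29), (23, 30), (24, 0), (24, 3), (24, 4), (24, 7), (24, 8), (24, 11), (24, 12), (24, 15), (24, 16), (24, 19), (24, 20), (24, 23), (24, 24), (24, 27), (24, 28), (24, 31)]
Unfold 5 (reflect across h@16): 96 holes -> [(7, 0), (7, 3), (7, 4), (7, 7), (7, 8), (7, 11), (7, 12), (7, 15), (7, 16), (7, 19), (7, 20), (7, 23), (7, 24), (7, 27), (7, 28), (7, 31), (8, 1), (8, 2), (8, 5), (8, 6), (8, 9), (8, 10), (8, 13), (8, 14), (8, 17), (8, 18), (8, 21), (8, 22), (8, 25), (8, 26), (8, 29), (8, 30), (9, 1), (9, 2), (9, 5), (9, 6), (9, 9), (9, 10), (9, 13), (9, 14), (9, 17), (9, 18), (9, 21), (9, 22), (9, 25), (9, 26), (9, 29), (9, 30), (22, 1), (22, 2), (22, 5), (22, 6), (22, 9), (22, 10), (22, 13), (22, 14), (22, 17), (22, 18), (22, 21), (22, 22), (22, 25), (22, 26), (22, 29), (22, 30), (23, 1), (23, 2), (23, 5), (23, 6), (23, 9), (23, 10), (23, 13), (23, 14), (23, 17), (23, 18), (23, 21), (23, 22), (23, 25), (23, 26), (23, 29), (23, 30), (24, 0), (24, 3), (24, 4), (24, 7), (24, 8), (24, 11), (24, 12), (24, 15), (24, 16), (24, 19), (24, 20), (24, 23), (24, 24), (24, 27), (24, 28), (24, 31)]

Answer: 96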